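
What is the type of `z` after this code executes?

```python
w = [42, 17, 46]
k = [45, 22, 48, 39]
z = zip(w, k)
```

zip() returns a zip iterator object

zip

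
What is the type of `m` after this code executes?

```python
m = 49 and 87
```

'and' returns the last value when all truthy (87, which is int)

int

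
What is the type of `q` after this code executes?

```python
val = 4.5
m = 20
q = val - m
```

float - int returns float (4.5 - 20 = -15.5)

float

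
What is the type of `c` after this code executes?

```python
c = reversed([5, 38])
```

reversed() on a list returns a list_reverseiterator

list_reverseiterator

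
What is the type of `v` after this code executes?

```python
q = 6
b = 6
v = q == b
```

Equality comparison returns bool

bool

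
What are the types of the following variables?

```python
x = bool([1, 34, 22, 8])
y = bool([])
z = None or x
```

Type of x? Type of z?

bool() returns bool; None or <bool> returns the bool

bool, bool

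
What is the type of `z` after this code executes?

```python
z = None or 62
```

'or' with None returns the other value (62, int)

int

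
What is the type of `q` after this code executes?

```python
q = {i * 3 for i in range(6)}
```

A set comprehension {expr for x in iterable} produces a set

set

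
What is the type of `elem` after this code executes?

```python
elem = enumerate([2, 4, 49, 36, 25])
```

enumerate() returns an enumerate iterator object

enumerate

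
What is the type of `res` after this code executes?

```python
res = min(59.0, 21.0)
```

min() of floats returns float

float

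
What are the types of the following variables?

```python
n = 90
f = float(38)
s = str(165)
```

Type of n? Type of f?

n is int; f is float

int, float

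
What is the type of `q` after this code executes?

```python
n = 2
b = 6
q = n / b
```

int / int always returns float in Python 3 (2 / 6 = 0.333333)

float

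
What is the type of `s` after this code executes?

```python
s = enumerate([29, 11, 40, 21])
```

enumerate() returns an enumerate iterator object

enumerate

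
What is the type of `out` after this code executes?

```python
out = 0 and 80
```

'and' returns the first falsy value (0, which is int)

int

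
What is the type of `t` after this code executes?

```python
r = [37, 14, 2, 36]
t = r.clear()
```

list.clear() returns None

NoneType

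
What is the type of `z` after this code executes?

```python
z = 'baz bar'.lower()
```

str.lower() returns str

str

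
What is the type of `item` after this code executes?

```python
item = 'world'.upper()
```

str.upper() returns str

str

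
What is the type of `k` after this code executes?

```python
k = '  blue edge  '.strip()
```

str.strip() returns str

str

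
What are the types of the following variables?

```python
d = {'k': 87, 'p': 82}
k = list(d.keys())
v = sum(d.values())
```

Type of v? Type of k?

sum of int values returns int; list(...) returns list

int, list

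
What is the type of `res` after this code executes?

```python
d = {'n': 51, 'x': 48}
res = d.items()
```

dict.items() returns a dict_items view

dict_items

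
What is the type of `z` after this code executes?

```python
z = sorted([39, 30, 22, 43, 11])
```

sorted() always returns list

list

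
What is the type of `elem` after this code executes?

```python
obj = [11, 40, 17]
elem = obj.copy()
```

list.copy() returns list

list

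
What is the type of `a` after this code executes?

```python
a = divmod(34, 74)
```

divmod() returns a tuple (quotient, remainder)

tuple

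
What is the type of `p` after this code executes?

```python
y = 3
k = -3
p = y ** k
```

int ** negative int returns float

float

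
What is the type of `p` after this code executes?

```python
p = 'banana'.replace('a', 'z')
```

str.replace() returns str

str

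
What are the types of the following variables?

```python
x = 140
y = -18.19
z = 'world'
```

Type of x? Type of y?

x is int; y is float

int, float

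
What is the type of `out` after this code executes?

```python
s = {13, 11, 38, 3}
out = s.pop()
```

Popping from a set of ints returns int

int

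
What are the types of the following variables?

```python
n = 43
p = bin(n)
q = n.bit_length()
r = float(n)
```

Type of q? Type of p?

int.bit_length() returns int; bin() returns str

int, str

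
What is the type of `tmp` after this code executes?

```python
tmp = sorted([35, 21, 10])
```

sorted() always returns list

list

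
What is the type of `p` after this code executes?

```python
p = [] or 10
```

'or' returns first truthy value (10, which is int)

int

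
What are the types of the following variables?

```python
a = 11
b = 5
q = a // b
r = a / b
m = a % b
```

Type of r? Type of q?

int / int returns float; int // int returns int

float, int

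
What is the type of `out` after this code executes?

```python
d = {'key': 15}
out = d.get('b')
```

dict.get() returns None when key 'b' is not found and no default given

NoneType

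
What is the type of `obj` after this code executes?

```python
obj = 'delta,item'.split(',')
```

str.split() returns list

list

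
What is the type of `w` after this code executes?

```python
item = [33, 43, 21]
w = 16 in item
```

'in' operator returns bool

bool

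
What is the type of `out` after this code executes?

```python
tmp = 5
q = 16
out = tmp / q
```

int / int always returns float in Python 3 (5 / 16 = 0.3125)

float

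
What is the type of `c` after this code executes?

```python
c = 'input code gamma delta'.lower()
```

str.lower() returns str

str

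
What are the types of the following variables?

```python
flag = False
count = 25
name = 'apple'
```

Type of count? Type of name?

count is int; name is str

int, str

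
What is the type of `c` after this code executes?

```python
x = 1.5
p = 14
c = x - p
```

float - int returns float (1.5 - 14 = -12.5)

float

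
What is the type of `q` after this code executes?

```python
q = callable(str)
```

callable() returns bool

bool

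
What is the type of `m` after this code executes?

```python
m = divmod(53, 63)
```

divmod() returns a tuple (quotient, remainder)

tuple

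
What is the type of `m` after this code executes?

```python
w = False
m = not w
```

'not' always returns bool

bool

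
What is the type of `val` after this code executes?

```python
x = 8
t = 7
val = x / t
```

int / int always returns float in Python 3 (8 / 7 = 1.14286)

float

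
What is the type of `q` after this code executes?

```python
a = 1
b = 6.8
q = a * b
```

int * float returns float (1 * 6.8 = 6.8)

float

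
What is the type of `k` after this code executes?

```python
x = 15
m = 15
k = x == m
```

Equality comparison returns bool

bool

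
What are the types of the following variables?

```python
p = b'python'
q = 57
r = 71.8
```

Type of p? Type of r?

p is bytes; r is float

bytes, float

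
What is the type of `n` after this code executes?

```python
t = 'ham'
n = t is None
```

'is' comparison returns bool

bool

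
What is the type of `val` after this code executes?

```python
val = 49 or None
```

'or' returns first truthy value (49, int)

int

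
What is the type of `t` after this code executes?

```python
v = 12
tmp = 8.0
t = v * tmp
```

int * float returns float (12 * 8.0 = 96.0)

float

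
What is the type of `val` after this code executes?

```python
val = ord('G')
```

ord() returns int (Unicode code point)

int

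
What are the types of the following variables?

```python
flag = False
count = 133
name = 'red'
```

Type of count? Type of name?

count is int; name is str

int, str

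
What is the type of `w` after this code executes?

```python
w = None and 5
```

'and' returns first falsy value (None)

NoneType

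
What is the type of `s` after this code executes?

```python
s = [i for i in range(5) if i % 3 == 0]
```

A list comprehension [...] produces a list

list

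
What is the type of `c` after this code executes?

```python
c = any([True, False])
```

any() returns bool

bool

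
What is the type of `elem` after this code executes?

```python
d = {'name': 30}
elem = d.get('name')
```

dict.get() returns the value (int) when key is found

int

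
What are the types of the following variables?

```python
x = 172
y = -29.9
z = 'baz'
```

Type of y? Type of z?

y is float; z is str

float, str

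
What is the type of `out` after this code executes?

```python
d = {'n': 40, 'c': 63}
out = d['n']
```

Accessing dict[str, int] with key 'n' returns int value 40

int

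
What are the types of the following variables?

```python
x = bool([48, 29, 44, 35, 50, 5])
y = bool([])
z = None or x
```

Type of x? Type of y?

bool() returns bool; bool() returns bool

bool, bool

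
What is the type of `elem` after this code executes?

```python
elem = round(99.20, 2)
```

round() with ndigits arg returns float

float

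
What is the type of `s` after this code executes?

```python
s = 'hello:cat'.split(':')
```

str.split() returns list

list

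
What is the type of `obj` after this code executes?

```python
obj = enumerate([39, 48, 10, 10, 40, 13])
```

enumerate() returns an enumerate iterator object

enumerate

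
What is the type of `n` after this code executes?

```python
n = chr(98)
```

chr() returns str (single character)

str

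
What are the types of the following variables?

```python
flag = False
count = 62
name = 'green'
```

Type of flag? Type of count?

flag is bool; count is int

bool, int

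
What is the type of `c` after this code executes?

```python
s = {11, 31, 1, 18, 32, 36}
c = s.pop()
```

Popping from a set of ints returns int

int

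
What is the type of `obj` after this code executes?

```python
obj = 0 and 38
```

'and' returns the first falsy value (0, which is int)

int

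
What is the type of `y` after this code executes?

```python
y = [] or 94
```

'or' returns first truthy value (94, which is int)

int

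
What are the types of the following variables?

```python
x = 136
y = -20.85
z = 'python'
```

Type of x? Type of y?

x is int; y is float

int, float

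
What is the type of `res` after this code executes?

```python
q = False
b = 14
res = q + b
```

bool + int returns int (False is 0, so 0 + 14 = 14)

int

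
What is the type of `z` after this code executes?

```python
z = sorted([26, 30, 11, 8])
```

sorted() always returns list

list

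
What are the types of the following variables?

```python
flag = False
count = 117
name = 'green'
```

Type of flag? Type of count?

flag is bool; count is int

bool, int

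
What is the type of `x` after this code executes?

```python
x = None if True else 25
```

Ternary: condition is True, if branch (None) taken → NoneType

NoneType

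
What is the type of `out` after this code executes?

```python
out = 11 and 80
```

'and' returns the last value when all truthy (80, which is int)

int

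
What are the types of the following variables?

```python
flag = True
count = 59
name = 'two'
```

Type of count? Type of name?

count is int; name is str

int, str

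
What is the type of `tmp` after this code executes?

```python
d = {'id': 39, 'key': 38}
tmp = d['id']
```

Accessing dict[str, int] with key 'id' returns int value 39

int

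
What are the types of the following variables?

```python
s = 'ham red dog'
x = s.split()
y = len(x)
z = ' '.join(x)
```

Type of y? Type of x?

len() returns int; str.split() returns list

int, list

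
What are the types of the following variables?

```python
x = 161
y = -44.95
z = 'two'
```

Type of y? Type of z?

y is float; z is str

float, str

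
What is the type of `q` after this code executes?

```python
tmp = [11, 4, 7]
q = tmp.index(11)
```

list.index() returns int

int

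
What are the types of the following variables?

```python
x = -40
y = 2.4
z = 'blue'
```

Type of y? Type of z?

y is float; z is str

float, str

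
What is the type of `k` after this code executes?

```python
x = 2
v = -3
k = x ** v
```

int ** negative int returns float

float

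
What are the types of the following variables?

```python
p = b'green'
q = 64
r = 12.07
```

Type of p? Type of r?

p is bytes; r is float

bytes, float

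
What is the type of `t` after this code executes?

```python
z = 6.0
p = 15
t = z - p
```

float - int returns float (6.0 - 15 = -9.0)

float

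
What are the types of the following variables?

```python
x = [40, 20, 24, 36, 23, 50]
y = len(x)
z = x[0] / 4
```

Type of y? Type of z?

len() returns int; int / int returns float

int, float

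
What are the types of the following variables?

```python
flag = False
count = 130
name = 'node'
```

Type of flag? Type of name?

flag is bool; name is str

bool, str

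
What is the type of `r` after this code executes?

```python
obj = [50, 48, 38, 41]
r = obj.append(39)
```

list.append() returns None (mutates in place)

NoneType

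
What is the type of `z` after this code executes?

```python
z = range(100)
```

range() returns a range object

range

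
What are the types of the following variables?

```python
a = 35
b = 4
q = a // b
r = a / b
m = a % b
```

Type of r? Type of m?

int / int returns float; int % int returns int

float, int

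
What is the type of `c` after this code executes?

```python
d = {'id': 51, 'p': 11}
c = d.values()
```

.values() returns a dict_values view object

dict_values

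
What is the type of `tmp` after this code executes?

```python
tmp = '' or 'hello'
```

'or' returns first truthy value ('hello', which is str)

str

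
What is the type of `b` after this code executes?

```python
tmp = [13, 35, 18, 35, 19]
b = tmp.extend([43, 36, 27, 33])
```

list.extend() returns None

NoneType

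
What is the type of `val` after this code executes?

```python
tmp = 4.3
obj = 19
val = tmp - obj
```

float - int returns float (4.3 - 19 = -14.7)

float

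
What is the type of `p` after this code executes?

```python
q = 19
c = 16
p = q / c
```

int / int always returns float in Python 3 (19 / 16 = 1.1875)

float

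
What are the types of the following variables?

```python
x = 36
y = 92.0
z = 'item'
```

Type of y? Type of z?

y is float; z is str

float, str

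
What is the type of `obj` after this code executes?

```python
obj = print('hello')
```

print() returns None

NoneType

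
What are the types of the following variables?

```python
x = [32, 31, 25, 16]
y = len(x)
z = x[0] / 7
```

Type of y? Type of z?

len() returns int; int / int returns float

int, float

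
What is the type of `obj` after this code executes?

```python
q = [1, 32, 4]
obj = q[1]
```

Indexing a list of ints returns int (q[1] = 32)

int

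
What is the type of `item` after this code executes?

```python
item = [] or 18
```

'or' returns first truthy value (18, which is int)

int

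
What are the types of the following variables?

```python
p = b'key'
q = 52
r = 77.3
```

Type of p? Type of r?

p is bytes; r is float

bytes, float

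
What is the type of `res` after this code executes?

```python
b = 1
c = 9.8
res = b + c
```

int + float returns float (1 + 9.8 = 10.8)

float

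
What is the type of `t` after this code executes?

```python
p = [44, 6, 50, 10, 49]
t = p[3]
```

Indexing a list of ints returns int (p[3] = 10)

int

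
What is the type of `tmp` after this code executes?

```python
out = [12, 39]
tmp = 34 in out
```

'in' operator returns bool

bool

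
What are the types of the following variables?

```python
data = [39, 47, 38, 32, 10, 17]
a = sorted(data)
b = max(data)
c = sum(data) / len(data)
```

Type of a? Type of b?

sorted() returns list; max of ints returns int

list, int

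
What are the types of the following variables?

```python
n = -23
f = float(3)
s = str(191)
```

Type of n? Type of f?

n is int; f is float

int, float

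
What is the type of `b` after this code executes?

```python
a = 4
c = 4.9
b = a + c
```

int + float returns float (4 + 4.9 = 8.9)

float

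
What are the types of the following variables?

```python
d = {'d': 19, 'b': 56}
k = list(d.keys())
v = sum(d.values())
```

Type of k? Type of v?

list(...) returns list; sum of int values returns int

list, int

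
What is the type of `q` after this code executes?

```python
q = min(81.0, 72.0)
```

min() of floats returns float

float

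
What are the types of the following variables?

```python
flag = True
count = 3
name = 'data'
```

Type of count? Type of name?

count is int; name is str

int, str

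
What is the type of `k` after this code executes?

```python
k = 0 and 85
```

'and' returns the first falsy value (0, which is int)

int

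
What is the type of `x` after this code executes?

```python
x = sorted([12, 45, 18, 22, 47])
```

sorted() always returns list

list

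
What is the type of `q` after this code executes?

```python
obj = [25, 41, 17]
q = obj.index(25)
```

list.index() returns int

int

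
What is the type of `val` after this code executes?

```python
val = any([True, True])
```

any() returns bool

bool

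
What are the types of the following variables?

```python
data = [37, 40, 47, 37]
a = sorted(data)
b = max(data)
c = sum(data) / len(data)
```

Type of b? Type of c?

max of ints returns int; int / int returns float

int, float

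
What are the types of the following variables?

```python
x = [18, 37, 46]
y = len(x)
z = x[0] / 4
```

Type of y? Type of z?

len() returns int; int / int returns float

int, float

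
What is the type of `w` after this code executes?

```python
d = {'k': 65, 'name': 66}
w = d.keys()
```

.keys() returns a dict_keys view object

dict_keys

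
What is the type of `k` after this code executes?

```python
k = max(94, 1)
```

max() of ints returns int

int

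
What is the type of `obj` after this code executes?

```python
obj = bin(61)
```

bin() returns str representation

str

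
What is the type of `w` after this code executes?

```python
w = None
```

None has type NoneType

NoneType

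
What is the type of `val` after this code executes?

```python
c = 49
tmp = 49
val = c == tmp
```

Equality comparison returns bool

bool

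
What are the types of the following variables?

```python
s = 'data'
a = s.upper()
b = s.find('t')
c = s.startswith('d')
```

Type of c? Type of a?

str.startswith() returns bool; str.upper() returns str

bool, str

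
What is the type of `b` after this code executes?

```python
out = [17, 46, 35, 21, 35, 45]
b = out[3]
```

Indexing a list of ints returns int (out[3] = 21)

int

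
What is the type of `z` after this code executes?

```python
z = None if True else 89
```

Ternary: condition is True, if branch (None) taken → NoneType

NoneType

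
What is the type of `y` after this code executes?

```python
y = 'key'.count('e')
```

str.count() returns int

int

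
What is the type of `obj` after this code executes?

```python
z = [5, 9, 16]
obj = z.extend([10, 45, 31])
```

list.extend() returns None

NoneType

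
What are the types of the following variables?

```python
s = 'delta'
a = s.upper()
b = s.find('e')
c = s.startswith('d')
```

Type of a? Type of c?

str.upper() returns str; str.startswith() returns bool

str, bool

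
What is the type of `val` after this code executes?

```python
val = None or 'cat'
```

'or' with None returns the other value ('cat', str)

str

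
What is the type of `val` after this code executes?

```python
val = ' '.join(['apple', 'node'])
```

str.join() returns str

str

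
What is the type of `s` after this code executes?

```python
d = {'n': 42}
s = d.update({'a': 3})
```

dict.update() returns None

NoneType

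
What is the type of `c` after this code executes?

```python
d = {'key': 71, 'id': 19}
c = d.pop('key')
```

dict.pop() returns the value (int)

int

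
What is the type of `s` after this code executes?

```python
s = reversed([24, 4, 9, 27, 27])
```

reversed() on a list returns a list_reverseiterator

list_reverseiterator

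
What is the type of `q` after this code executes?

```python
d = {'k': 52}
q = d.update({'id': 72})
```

dict.update() returns None

NoneType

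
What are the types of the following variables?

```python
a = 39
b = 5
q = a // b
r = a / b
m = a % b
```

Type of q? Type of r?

int // int returns int; int / int returns float

int, float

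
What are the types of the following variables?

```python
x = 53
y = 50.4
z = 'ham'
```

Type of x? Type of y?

x is int; y is float

int, float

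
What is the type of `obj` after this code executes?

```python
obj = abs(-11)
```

abs() of int returns int

int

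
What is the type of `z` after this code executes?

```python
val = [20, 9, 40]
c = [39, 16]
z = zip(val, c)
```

zip() returns a zip iterator object

zip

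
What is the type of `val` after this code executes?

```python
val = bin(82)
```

bin() returns str representation

str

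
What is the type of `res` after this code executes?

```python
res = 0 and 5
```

'and' returns the first falsy value (0, which is int)

int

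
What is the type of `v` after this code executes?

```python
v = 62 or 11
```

'or' returns the first truthy value (62, which is int)

int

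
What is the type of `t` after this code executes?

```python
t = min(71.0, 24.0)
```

min() of floats returns float

float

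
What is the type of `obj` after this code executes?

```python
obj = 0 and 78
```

'and' returns the first falsy value (0, which is int)

int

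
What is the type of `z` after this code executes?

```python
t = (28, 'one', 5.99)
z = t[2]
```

Index 2 of tuple is 5.99 which is float

float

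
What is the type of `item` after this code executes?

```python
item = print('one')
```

print() returns None

NoneType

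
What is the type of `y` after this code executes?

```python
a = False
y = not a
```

'not' always returns bool

bool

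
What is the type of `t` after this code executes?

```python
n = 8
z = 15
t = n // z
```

int // int returns int (8 // 15 = 0)

int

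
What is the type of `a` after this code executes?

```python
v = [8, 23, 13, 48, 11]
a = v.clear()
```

list.clear() returns None

NoneType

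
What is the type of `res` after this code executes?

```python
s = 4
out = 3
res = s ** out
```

int ** positive int returns int (4 ** 3 = 64)

int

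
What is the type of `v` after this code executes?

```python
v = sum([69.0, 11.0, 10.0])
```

sum() of floats returns float

float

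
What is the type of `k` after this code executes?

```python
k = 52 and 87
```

'and' returns the last value when all truthy (87, which is int)

int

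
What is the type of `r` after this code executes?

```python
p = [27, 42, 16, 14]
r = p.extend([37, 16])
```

list.extend() returns None

NoneType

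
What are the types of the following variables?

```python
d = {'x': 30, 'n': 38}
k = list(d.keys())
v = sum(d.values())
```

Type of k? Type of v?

list(...) returns list; sum of int values returns int

list, int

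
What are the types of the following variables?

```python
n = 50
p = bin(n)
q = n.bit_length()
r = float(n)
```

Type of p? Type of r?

bin() returns str; float() returns float

str, float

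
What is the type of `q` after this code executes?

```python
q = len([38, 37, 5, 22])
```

len() always returns int

int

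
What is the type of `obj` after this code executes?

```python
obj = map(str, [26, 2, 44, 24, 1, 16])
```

map() returns a map iterator object

map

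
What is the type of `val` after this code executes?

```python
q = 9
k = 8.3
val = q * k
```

int * float returns float (9 * 8.3 = 74.7)

float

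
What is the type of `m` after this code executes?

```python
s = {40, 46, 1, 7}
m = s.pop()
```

Popping from a set of ints returns int

int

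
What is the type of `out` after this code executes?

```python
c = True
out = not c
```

'not' always returns bool

bool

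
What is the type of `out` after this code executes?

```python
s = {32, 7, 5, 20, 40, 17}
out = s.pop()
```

Popping from a set of ints returns int

int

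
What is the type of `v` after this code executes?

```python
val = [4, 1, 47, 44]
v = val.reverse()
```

list.reverse() returns None

NoneType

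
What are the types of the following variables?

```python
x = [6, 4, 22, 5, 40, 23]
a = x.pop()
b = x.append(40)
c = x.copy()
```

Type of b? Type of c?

list.append() returns None; list.copy() returns list

NoneType, list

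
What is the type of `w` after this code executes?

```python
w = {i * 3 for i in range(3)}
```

A set comprehension {expr for x in iterable} produces a set

set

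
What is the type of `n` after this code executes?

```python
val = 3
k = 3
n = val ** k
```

int ** positive int returns int (3 ** 3 = 27)

int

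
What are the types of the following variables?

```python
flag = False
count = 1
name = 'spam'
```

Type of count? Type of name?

count is int; name is str

int, str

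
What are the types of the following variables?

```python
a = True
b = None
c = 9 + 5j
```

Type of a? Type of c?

a is bool; c is complex

bool, complex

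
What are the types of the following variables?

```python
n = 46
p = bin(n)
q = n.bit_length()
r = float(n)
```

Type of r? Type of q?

float() returns float; int.bit_length() returns int

float, int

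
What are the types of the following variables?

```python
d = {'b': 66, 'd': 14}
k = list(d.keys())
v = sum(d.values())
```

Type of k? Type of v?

list(...) returns list; sum of int values returns int

list, int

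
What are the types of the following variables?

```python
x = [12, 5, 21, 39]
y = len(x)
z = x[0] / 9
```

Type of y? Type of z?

len() returns int; int / int returns float

int, float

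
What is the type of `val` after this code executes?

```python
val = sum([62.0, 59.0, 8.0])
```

sum() of floats returns float

float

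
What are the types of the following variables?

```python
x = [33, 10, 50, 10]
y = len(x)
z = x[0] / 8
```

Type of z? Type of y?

int / int returns float; len() returns int

float, int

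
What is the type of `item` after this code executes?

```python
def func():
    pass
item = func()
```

A function with no return statement returns None

NoneType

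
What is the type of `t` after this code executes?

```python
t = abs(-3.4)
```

abs() of float returns float

float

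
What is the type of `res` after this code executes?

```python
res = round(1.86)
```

round() with no ndigits arg returns int

int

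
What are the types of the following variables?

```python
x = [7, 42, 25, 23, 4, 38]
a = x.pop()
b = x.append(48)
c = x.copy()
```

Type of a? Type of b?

list.pop() returns the element (int); list.append() returns None

int, NoneType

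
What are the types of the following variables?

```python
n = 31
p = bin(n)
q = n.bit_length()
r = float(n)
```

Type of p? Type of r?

bin() returns str; float() returns float

str, float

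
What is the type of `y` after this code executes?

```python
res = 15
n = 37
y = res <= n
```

Comparison operators return bool

bool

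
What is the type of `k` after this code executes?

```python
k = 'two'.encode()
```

str.encode() returns bytes

bytes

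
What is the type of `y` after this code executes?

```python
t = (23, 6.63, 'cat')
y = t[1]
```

Index 1 of tuple is 6.63 which is float

float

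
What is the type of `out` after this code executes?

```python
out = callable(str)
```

callable() returns bool

bool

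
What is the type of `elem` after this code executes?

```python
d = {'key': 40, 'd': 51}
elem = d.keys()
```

.keys() returns a dict_keys view object

dict_keys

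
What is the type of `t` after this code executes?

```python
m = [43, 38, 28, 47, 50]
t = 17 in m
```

'in' operator returns bool

bool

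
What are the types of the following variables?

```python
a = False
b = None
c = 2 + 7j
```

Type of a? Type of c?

a is bool; c is complex

bool, complex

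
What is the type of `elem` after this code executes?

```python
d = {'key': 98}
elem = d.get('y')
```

dict.get() returns None when key 'y' is not found and no default given

NoneType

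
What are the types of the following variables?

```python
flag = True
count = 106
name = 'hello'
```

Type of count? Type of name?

count is int; name is str

int, str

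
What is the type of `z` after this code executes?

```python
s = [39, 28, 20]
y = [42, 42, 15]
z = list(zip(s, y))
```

list(zip(...)) returns a list of tuples

list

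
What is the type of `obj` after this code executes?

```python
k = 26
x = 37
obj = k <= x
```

Comparison operators return bool

bool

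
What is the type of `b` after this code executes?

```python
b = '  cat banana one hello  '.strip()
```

str.strip() returns str

str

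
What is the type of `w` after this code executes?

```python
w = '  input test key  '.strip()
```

str.strip() returns str

str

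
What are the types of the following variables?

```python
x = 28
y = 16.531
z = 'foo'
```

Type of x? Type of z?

x is int; z is str

int, str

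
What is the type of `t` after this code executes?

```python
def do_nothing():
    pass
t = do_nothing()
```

A function with no return statement returns None

NoneType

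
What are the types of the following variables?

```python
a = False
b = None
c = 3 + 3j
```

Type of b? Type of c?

b is NoneType; c is complex

NoneType, complex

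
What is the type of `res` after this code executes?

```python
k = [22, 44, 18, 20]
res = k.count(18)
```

list.count() returns int

int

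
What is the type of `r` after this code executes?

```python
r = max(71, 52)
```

max() of ints returns int

int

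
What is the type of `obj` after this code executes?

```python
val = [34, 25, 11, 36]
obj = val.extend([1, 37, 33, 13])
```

list.extend() returns None

NoneType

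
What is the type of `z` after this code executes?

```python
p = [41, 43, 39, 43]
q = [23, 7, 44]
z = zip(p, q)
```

zip() returns a zip iterator object

zip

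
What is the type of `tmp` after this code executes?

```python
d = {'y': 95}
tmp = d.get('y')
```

dict.get() returns the value (int) when key is found

int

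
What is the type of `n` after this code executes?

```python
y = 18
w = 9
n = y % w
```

int % int returns int (18 % 9 = 0)

int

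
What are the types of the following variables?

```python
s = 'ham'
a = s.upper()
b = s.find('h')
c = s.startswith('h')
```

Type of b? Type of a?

str.find() returns int; str.upper() returns str

int, str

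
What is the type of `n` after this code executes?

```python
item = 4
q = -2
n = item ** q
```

int ** negative int returns float

float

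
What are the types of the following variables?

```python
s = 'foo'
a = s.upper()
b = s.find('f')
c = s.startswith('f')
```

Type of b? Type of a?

str.find() returns int; str.upper() returns str

int, str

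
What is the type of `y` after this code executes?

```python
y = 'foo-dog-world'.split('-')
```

str.split() returns list

list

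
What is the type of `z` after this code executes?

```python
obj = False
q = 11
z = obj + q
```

bool + int returns int (False is 0, so 0 + 11 = 11)

int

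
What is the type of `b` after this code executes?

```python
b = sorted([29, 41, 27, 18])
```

sorted() always returns list

list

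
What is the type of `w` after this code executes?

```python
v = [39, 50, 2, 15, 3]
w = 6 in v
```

'in' operator returns bool

bool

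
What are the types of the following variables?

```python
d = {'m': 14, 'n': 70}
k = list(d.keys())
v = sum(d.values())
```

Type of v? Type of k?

sum of int values returns int; list(...) returns list

int, list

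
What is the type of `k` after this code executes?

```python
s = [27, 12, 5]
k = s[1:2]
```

Slicing a list always returns a list

list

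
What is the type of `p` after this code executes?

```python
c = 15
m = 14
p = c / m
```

int / int always returns float in Python 3 (15 / 14 = 1.07143)

float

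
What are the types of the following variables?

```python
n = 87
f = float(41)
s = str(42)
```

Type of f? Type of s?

f is float; s is str

float, str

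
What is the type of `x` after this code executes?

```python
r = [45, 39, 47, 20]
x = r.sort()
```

list.sort() returns None (sorts in place)

NoneType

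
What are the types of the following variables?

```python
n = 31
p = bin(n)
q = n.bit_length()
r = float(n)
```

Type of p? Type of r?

bin() returns str; float() returns float

str, float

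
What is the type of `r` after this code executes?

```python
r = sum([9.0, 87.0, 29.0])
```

sum() of floats returns float

float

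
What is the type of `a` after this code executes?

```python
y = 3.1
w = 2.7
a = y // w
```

float // float returns float (floor division preserves float type)

float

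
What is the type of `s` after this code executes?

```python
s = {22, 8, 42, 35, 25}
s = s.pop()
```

Popping from a set of ints returns int

int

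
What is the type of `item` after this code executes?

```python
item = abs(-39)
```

abs() of int returns int

int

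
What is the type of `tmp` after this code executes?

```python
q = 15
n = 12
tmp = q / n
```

int / int always returns float in Python 3 (15 / 12 = 1.25)

float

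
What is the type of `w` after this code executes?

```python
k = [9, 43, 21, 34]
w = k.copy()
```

list.copy() returns list

list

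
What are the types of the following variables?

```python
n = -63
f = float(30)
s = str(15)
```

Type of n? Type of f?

n is int; f is float

int, float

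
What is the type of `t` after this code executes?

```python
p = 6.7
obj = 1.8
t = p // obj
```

float // float returns float (floor division preserves float type)

float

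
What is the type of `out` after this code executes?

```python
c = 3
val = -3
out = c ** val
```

int ** negative int returns float

float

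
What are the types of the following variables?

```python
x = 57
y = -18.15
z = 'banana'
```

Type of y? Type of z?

y is float; z is str

float, str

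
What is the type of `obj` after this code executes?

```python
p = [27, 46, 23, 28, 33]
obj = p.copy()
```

list.copy() returns list

list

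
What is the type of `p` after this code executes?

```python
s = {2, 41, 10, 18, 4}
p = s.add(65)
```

set.add() returns None (mutates in place)

NoneType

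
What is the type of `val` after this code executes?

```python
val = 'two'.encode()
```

str.encode() returns bytes

bytes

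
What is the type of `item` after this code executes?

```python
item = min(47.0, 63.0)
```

min() of floats returns float

float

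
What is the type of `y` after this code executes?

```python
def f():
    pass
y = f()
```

A function with no return statement returns None

NoneType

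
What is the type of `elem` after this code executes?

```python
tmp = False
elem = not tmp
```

'not' always returns bool

bool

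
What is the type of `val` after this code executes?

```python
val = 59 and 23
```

'and' returns the last value when all truthy (23, which is int)

int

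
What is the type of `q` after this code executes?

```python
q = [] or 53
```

'or' returns first truthy value (53, which is int)

int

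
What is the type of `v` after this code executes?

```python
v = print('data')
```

print() returns None

NoneType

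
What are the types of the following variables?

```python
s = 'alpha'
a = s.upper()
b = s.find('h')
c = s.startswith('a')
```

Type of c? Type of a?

str.startswith() returns bool; str.upper() returns str

bool, str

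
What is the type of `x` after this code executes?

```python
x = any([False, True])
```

any() returns bool

bool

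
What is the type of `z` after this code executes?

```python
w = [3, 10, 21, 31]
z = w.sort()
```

list.sort() returns None (sorts in place)

NoneType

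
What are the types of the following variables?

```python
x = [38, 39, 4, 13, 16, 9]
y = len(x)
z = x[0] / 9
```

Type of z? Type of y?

int / int returns float; len() returns int

float, int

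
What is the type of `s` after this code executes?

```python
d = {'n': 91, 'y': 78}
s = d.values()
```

.values() returns a dict_values view object

dict_values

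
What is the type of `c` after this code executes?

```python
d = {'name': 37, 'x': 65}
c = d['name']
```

Accessing dict[str, int] with key 'name' returns int value 37

int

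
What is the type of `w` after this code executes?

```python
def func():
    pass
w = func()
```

A function with no return statement returns None

NoneType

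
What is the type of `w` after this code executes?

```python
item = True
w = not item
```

'not' always returns bool

bool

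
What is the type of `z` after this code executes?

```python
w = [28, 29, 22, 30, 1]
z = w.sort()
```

list.sort() returns None (sorts in place)

NoneType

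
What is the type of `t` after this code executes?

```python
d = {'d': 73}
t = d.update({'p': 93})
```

dict.update() returns None

NoneType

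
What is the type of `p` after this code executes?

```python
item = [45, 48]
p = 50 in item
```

'in' operator returns bool

bool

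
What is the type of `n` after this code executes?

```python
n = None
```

None has type NoneType

NoneType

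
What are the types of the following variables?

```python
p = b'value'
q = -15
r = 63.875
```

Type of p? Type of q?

p is bytes; q is int

bytes, int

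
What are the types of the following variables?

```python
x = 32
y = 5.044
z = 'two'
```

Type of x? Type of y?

x is int; y is float

int, float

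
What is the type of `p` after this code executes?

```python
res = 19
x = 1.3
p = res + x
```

int + float returns float (19 + 1.3 = 20.3)

float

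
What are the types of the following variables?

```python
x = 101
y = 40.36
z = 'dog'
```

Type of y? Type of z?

y is float; z is str

float, str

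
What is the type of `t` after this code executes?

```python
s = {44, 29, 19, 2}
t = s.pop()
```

Popping from a set of ints returns int

int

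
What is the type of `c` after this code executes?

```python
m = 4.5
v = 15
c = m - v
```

float - int returns float (4.5 - 15 = -10.5)

float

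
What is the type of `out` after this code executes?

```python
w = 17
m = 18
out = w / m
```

int / int always returns float in Python 3 (17 / 18 = 0.944444)

float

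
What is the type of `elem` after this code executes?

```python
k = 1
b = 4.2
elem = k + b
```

int + float returns float (1 + 4.2 = 5.2)

float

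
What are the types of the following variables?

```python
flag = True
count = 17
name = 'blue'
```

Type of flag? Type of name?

flag is bool; name is str

bool, str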